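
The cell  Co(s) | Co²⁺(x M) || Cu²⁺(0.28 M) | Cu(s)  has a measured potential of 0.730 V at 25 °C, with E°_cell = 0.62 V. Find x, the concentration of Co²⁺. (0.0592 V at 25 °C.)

5.4 × 10^-5 M

From the Nernst equation, log Q = n(E° − E)/0.0592 = 2(0.62 − 0.730)/0.0592 = -3.716, so Q = 1.92 × 10^-4.
With Q = [Co²⁺]/[Cu²⁺] and the known concentrations, [Co²⁺] in the numerator gives [Co²⁺] = 5.4 × 10^-5 M.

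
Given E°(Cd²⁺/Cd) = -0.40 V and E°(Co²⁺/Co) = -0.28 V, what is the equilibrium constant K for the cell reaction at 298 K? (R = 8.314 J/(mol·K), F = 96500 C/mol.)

1.1 × 10^4

E°_cell = -0.28 − (-0.40) = 0.12 V, with n = 2 electrons transferred.
At equilibrium E = 0, so the Nernst equation gives ln K = nFE°/RT = (2)(96500)(0.12)/((8.314)(298)) = 9.35.
K = e^9.35 = 1.1 × 10^4.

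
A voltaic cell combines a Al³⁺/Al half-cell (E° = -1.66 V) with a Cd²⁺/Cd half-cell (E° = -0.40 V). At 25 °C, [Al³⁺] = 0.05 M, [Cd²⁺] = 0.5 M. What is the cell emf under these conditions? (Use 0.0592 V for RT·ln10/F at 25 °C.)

1.28 V

The Cd²⁺/Cd couple has the higher reduction potential and acts as the cathode, so E°_cell = -0.40 − (-1.66) = 1.26 V.
Balancing electrons gives n = 6; the reaction quotient is Q = [Al³⁺]^2/[Cd²⁺]^3 = 0.0200.
At 25 °C, E = E° − (0.0592/n) log Q = 1.26 − (0.0592/6)(-1.699) = 1.260 + 0.017 = 1.277 V.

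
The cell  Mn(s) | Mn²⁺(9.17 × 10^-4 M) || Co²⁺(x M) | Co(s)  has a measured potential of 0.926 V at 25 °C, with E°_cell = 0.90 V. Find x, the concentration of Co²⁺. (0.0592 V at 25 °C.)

From the Nernst equation, log Q = n(E° − E)/0.0592 = 2(0.90 − 0.926)/0.0592 = -0.878, so Q = 0.132.
With Q = [Mn²⁺]/[Co²⁺] and the known concentrations, [Co²⁺] in the denominator gives [Co²⁺] = 0.0069 M.

0.0069 M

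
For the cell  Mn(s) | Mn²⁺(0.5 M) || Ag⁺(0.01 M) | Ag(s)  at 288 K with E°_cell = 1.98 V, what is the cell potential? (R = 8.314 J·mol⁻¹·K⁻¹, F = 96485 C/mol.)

Balancing electrons gives n = 2; the reaction quotient is Q = [Mn²⁺]/[Ag⁺]^2 = 5000.
E = E° − (RT/nF) ln Q = 1.98 − (8.314×288)/(2×96485) × (8.517) = 1.980 − 0.106 = 1.874 V.

1.87 V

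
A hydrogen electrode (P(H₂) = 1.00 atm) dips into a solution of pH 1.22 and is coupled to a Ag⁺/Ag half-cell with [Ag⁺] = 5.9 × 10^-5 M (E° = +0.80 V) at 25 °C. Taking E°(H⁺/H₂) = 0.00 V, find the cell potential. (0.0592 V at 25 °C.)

The Ag⁺/Ag couple is the cathode, so E°_cell = 0.80 V; n = 2.
[H⁺] = 10^(−1.22) = 0.060 M, and Q = [H⁺]^2 / ([Ag⁺]^2·P(H₂)) = 1.04 × 10^6.
E = E° − (0.0592/2) log Q = 0.80 − (0.0592/2)(6.018) = 0.622 V.

0.62 V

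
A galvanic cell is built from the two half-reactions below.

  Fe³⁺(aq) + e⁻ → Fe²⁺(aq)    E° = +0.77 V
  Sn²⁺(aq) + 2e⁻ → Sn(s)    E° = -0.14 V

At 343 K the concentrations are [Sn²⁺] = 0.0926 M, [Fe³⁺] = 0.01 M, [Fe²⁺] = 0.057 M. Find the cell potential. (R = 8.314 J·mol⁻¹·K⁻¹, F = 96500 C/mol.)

The Fe³⁺/Fe²⁺ couple has the higher reduction potential and acts as the cathode, so E°_cell = +0.77 − (-0.14) = 0.91 V.
Balancing electrons gives n = 2; the reaction quotient is Q = [Sn²⁺]·[Fe²⁺]^2/[Fe³⁺]^2 = 3.01.
E = E° − (RT/nF) ln Q = 0.91 − (8.314×343)/(2×96500) × (1.101) = 0.910 − 0.016 = 0.894 V.

0.894 V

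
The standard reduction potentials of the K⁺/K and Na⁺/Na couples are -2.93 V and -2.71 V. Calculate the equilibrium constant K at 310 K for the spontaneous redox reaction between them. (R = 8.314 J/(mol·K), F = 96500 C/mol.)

3800

E°_cell = -2.71 − (-2.93) = 0.22 V, with n = 1 electron transferred.
At equilibrium E = 0, so the Nernst equation gives ln K = nFE°/RT = (1)(96500)(0.22)/((8.314)(310)) = 8.24.
K = e^8.24 = 3800.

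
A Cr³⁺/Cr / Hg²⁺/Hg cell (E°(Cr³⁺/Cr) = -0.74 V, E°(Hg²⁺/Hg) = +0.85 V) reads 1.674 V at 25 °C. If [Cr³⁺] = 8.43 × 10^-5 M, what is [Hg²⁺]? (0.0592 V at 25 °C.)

From the Nernst equation, log Q = n(E° − E)/0.0592 = 6(1.59 − 1.674)/0.0592 = -8.514, so Q = 3.07 × 10^-9.
With Q = [Cr³⁺]^2/[Hg²⁺]^3 and the known concentrations, [Hg²⁺]^3 in the denominator gives [Hg²⁺] = 1.3 M.

1.3 M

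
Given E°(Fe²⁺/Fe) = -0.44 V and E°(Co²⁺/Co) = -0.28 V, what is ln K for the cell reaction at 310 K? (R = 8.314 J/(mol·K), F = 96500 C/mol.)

ln K = 12.0

E°_cell = -0.28 − (-0.44) = 0.16 V, with n = 2 electrons transferred.
At equilibrium E = 0, so the Nernst equation gives ln K = nFE°/RT = (2)(96500)(0.16)/((8.314)(310)) = 11.98.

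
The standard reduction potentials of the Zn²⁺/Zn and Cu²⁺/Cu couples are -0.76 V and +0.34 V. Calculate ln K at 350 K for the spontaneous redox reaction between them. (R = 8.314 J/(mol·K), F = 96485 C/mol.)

E°_cell = +0.34 − (-0.76) = 1.10 V, with n = 2 electrons transferred.
At equilibrium E = 0, so the Nernst equation gives ln K = nFE°/RT = (2)(96485)(1.10)/((8.314)(350)) = 72.95.

ln K = 72.9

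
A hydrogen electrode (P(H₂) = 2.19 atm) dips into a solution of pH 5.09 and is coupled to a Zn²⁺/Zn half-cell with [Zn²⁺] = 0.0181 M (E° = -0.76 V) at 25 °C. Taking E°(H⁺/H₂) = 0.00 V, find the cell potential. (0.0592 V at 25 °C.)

The hydrogen couple is the cathode, so E°_cell = 0.76 V; n = 2.
[H⁺] = 10^(−5.09) = 8.1 × 10^-6 M, and Q = [Zn²⁺]·P(H₂) / [H⁺]^2 = 6 × 10^8.
E = E° − (0.0592/2) log Q = 0.76 − (0.0592/2)(8.778) = 0.500 V.

0.50 V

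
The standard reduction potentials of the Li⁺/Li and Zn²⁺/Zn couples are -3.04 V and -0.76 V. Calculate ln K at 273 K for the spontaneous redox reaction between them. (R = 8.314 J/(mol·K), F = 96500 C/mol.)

E°_cell = -0.76 − (-3.04) = 2.28 V, with n = 2 electrons transferred.
At equilibrium E = 0, so the Nernst equation gives ln K = nFE°/RT = (2)(96500)(2.28)/((8.314)(273)) = 193.87.

ln K = 193.9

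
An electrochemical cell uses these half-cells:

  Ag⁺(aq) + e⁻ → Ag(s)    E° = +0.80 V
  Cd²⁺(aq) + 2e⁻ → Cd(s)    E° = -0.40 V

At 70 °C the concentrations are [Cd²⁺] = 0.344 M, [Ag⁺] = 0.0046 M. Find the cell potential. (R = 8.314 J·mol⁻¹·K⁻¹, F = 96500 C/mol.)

1.06 V

The Ag⁺/Ag couple has the higher reduction potential and acts as the cathode, so E°_cell = +0.80 − (-0.40) = 1.20 V.
Balancing electrons gives n = 2; the reaction quotient is Q = [Cd²⁺]/[Ag⁺]^2 = 1.63 × 10^4.
E = E° − (RT/nF) ln Q = 1.20 − (8.314×343)/(2×96500) × (9.696) = 1.200 − 0.143 = 1.057 V.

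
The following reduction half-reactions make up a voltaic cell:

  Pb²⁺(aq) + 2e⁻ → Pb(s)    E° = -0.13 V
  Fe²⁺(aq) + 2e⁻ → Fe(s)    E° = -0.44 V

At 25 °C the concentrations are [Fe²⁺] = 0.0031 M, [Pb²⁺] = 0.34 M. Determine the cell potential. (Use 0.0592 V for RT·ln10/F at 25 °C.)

0.370 V

The Pb²⁺/Pb couple has the higher reduction potential and acts as the cathode, so E°_cell = -0.13 − (-0.44) = 0.31 V.
Balancing electrons gives n = 2; the reaction quotient is Q = [Fe²⁺]/[Pb²⁺] = 0.00912.
At 25 °C, E = E° − (0.0592/n) log Q = 0.31 − (0.0592/2)(-2.040) = 0.310 + 0.060 = 0.370 V.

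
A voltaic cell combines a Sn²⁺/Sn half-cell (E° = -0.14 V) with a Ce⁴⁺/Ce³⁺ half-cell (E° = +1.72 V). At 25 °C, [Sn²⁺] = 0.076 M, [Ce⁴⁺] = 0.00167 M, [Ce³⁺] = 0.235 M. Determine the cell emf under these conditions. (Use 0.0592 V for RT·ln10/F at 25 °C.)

1.77 V

The Ce⁴⁺/Ce³⁺ couple has the higher reduction potential and acts as the cathode, so E°_cell = +1.72 − (-0.14) = 1.86 V.
Balancing electrons gives n = 2; the reaction quotient is Q = [Sn²⁺]·[Ce³⁺]^2/[Ce⁴⁺]^2 = 1500.
At 25 °C, E = E° − (0.0592/n) log Q = 1.86 − (0.0592/2)(3.178) = 1.860 − 0.094 = 1.766 V.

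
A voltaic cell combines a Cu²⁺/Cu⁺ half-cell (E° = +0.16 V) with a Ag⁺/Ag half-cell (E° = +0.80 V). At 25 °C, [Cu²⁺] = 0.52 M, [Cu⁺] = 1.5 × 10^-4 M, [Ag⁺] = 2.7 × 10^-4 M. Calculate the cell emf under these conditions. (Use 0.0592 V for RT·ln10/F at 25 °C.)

The Ag⁺/Ag couple has the higher reduction potential and acts as the cathode, so E°_cell = +0.80 − (+0.16) = 0.64 V.
Balancing electrons gives n = 1; the reaction quotient is Q = [Cu²⁺]/([Cu⁺]·[Ag⁺]) = 1.28 × 10^7.
At 25 °C, E = E° − (0.0592/n) log Q = 0.64 − (0.0592/1)(7.109) = 0.640 − 0.421 = 0.219 V.

0.219 V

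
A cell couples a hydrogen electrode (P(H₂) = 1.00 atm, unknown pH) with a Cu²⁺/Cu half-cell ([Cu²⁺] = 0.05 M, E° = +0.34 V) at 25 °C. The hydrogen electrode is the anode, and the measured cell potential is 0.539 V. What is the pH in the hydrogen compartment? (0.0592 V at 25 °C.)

pH = 4.01

E°_cell = 0.34 V and n = 2.
log Q = n(E° − E)/0.0592 = 2×(0.34 − 0.539)/0.0592 = -6.723.
With Q = [H⁺]^2 / ([Cu²⁺]·P(H₂)), solving for [H⁺] gives log[H⁺] = -4.012, so pH = 4.01.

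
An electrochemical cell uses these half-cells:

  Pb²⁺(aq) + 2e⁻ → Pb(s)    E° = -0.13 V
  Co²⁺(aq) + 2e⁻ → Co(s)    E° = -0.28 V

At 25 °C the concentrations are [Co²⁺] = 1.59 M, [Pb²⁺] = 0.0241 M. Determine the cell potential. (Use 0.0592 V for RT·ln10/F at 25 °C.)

0.096 V

The Pb²⁺/Pb couple has the higher reduction potential and acts as the cathode, so E°_cell = -0.13 − (-0.28) = 0.15 V.
Balancing electrons gives n = 2; the reaction quotient is Q = [Co²⁺]/[Pb²⁺] = 66.0.
At 25 °C, E = E° − (0.0592/n) log Q = 0.15 − (0.0592/2)(1.819) = 0.150 − 0.054 = 0.096 V.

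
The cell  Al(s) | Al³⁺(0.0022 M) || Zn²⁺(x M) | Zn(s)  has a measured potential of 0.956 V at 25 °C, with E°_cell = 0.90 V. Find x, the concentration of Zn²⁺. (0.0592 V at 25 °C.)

From the Nernst equation, log Q = n(E° − E)/0.0592 = 6(0.90 − 0.956)/0.0592 = -5.676, so Q = 2.11 × 10^-6.
With Q = [Al³⁺]^2/[Zn²⁺]^3 and the known concentrations, [Zn²⁺]^3 in the denominator gives [Zn²⁺] = 1.3 M.

1.3 M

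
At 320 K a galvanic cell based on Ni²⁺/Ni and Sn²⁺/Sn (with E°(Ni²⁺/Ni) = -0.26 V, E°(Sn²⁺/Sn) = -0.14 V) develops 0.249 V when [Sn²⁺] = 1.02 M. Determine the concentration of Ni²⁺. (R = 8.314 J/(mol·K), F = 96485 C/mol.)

8.8 × 10^-5 M

From the Nernst equation, ln Q = nF(E° − E)/RT = 2×96485×(0.12 − 0.249)/(8.314×320) = -9.357, so Q = 8.64 × 10^-5.
With Q = [Ni²⁺]/[Sn²⁺] and the known concentrations, [Ni²⁺] in the numerator gives [Ni²⁺] = 8.8 × 10^-5 M.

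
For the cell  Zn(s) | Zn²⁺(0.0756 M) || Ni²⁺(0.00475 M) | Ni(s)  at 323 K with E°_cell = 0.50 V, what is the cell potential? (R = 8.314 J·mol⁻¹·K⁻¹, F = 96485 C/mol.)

0.461 V

Balancing electrons gives n = 2; the reaction quotient is Q = [Zn²⁺]/[Ni²⁺] = 15.9.
E = E° − (RT/nF) ln Q = 0.50 − (8.314×323)/(2×96485) × (2.767) = 0.500 − 0.039 = 0.461 V.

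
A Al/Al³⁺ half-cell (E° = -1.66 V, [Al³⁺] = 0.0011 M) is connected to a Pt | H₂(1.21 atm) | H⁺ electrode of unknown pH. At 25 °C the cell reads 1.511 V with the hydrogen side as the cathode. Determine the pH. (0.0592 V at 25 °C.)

pH = 3.46

E°_cell = 1.66 V and n = 6.
log Q = n(E° − E)/0.0592 = 6×(1.66 − 1.511)/0.0592 = 15.101.
With Q = [Al³⁺]^2·P(H₂)^3 / [H⁺]^6, solving for [H⁺] gives log[H⁺] = -3.462, so pH = 3.46.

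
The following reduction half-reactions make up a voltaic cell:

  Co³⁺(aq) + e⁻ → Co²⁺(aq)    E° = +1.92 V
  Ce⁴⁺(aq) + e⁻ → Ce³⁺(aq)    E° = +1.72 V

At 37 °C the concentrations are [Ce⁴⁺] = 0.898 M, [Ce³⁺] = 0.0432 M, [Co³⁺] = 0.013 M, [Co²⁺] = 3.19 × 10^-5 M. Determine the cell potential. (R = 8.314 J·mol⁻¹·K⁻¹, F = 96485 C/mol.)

The Co³⁺/Co²⁺ couple has the higher reduction potential and acts as the cathode, so E°_cell = +1.92 − (+1.72) = 0.20 V.
Balancing electrons gives n = 1; the reaction quotient is Q = [Ce⁴⁺]·[Co²⁺]/([Ce³⁺]·[Co³⁺]) = 0.0510.
E = E° − (RT/nF) ln Q = 0.20 − (8.314×310)/(1×96485) × (-2.976) = 0.200 + 0.079 = 0.279 V.

0.279 V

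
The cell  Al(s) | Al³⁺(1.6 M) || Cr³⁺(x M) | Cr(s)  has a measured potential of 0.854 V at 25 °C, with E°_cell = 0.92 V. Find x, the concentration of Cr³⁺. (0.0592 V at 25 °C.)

7.2 × 10^-4 M

From the Nernst equation, log Q = n(E° − E)/0.0592 = 3(0.92 − 0.854)/0.0592 = 3.345, so Q = 2210.
With Q = [Al³⁺]/[Cr³⁺] and the known concentrations, [Cr³⁺] in the denominator gives [Cr³⁺] = 7.2 × 10^-4 M.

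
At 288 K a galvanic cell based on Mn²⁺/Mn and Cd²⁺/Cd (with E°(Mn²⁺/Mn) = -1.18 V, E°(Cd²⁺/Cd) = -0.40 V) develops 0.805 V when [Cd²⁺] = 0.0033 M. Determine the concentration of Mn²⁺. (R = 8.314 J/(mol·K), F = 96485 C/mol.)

4.4 × 10^-4 M

From the Nernst equation, ln Q = nF(E° − E)/RT = 2×96485×(0.78 − 0.805)/(8.314×288) = -2.015, so Q = 0.133.
With Q = [Mn²⁺]/[Cd²⁺] and the known concentrations, [Mn²⁺] in the numerator gives [Mn²⁺] = 4.4 × 10^-4 M.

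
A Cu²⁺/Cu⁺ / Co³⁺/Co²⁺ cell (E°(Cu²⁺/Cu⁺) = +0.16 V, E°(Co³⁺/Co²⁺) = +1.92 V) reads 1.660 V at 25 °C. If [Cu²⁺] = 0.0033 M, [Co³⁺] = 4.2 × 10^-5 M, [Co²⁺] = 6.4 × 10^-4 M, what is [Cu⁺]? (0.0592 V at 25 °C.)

From the Nernst equation, log Q = n(E° − E)/0.0592 = 1(1.76 − 1.660)/0.0592 = 1.689, so Q = 48.9.
With Q = [Cu²⁺]·[Co²⁺]/([Cu⁺]·[Co³⁺]) and the known concentrations, [Cu⁺] in the denominator gives [Cu⁺] = 0.001 M.

0.001 M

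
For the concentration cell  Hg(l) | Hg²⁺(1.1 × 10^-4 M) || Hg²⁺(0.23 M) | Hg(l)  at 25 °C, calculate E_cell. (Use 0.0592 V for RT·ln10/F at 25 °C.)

0.098 V

Both half-cells are Hg²⁺/Hg, so E°_cell = 0. The concentrated side is the cathode; the cell reaction moves Hg²⁺ from high to low concentration with n = 2.
Q = [Hg²⁺]_dilute/[Hg²⁺]_conc = 1.1 × 10^-4/0.23 = 4.78 × 10^-4.
E = 0 − (0.0592/2) log Q = −(0.0592/2)(-3.320) = 0.0983 V.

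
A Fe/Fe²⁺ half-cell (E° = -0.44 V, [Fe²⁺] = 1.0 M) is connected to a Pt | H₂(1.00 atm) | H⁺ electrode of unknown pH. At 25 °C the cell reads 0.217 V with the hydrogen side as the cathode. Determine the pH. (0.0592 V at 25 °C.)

E°_cell = 0.44 V and n = 2.
log Q = n(E° − E)/0.0592 = 2×(0.44 − 0.217)/0.0592 = 7.534.
With Q = [Fe²⁺]·P(H₂) / [H⁺]^2, solving for [H⁺] gives log[H⁺] = -3.767, so pH = 3.77.

pH = 3.77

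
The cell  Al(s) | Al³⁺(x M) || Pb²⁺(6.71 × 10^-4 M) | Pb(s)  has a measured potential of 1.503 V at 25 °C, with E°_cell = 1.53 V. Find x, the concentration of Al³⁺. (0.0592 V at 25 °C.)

From the Nernst equation, log Q = n(E° − E)/0.0592 = 6(1.53 − 1.503)/0.0592 = 2.736, so Q = 545.
With Q = [Al³⁺]^2/[Pb²⁺]^3 and the known concentrations, [Al³⁺]^2 in the numerator gives [Al³⁺] = 4.1 × 10^-4 M.

4.1 × 10^-4 M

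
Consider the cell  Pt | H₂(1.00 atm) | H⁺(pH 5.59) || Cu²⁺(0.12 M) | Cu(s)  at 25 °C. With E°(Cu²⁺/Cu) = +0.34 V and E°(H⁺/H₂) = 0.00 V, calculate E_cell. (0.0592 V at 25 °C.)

The Cu²⁺/Cu couple is the cathode, so E°_cell = 0.34 V; n = 2.
[H⁺] = 10^(−5.59) = 2.6 × 10^-6 M, and Q = [H⁺]^2 / ([Cu²⁺]·P(H₂)) = 5.51 × 10^-11.
E = E° − (0.0592/2) log Q = 0.34 − (0.0592/2)(-10.259) = 0.644 V.

0.64 V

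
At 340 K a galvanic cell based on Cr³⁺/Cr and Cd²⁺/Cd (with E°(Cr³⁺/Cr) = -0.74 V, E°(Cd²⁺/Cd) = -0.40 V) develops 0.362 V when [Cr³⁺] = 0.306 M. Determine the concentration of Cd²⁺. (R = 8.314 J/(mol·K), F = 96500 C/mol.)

From the Nernst equation, ln Q = nF(E° − E)/RT = 6×96500×(0.34 − 0.362)/(8.314×340) = -4.506, so Q = 0.0110.
With Q = [Cr³⁺]^2/[Cd²⁺]^3 and the known concentrations, [Cd²⁺]^3 in the denominator gives [Cd²⁺] = 2.0 M.

2.0 M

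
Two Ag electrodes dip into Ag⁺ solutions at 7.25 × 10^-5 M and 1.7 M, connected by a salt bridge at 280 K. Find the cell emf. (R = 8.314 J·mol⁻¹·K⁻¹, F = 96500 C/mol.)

Both half-cells are Ag⁺/Ag, so E°_cell = 0. The concentrated side is the cathode; the cell reaction moves Ag⁺ from high to low concentration with n = 1.
Q = [Ag⁺]_dilute/[Ag⁺]_conc = 7.25 × 10^-5/1.7 = 4.26 × 10^-5.
E = 0 − (RT/nF) ln Q = −((8.314×280)/(1×96500))(-10.063) = 0.2428 V.

0.24 V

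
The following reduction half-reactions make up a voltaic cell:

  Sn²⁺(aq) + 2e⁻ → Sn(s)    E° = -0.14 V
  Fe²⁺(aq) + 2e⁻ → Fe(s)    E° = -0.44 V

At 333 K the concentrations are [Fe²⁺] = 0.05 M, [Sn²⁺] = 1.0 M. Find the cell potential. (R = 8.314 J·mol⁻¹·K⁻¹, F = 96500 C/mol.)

The Sn²⁺/Sn couple has the higher reduction potential and acts as the cathode, so E°_cell = -0.14 − (-0.44) = 0.30 V.
Balancing electrons gives n = 2; the reaction quotient is Q = [Fe²⁺]/[Sn²⁺] = 0.0500.
E = E° − (RT/nF) ln Q = 0.30 − (8.314×333)/(2×96500) × (-2.996) = 0.300 + 0.043 = 0.343 V.

0.343 V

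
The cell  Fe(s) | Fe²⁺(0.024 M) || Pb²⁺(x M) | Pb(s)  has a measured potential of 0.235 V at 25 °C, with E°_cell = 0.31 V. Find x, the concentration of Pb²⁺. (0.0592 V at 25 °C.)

From the Nernst equation, log Q = n(E° − E)/0.0592 = 2(0.31 − 0.235)/0.0592 = 2.534, so Q = 342.
With Q = [Fe²⁺]/[Pb²⁺] and the known concentrations, [Pb²⁺] in the denominator gives [Pb²⁺] = 7 × 10^-5 M.

7 × 10^-5 M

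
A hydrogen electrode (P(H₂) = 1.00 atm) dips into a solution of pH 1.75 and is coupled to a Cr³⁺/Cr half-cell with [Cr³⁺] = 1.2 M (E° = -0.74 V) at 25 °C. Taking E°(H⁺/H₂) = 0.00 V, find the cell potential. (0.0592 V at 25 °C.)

The hydrogen couple is the cathode, so E°_cell = 0.74 V; n = 6.
[H⁺] = 10^(−1.75) = 0.018 M, and Q = [Cr³⁺]^2·P(H₂)^3 / [H⁺]^6 = 4.55 × 10^10.
E = E° − (0.0592/6) log Q = 0.74 − (0.0592/6)(10.658) = 0.635 V.

0.63 V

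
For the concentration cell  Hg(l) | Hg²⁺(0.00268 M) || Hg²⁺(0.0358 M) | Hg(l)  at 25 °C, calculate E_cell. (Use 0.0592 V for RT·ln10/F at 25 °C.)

0.033 V

Both half-cells are Hg²⁺/Hg, so E°_cell = 0. The concentrated side is the cathode; the cell reaction moves Hg²⁺ from high to low concentration with n = 2.
Q = [Hg²⁺]_dilute/[Hg²⁺]_conc = 0.00268/0.0358 = 0.0749.
E = 0 − (0.0592/2) log Q = −(0.0592/2)(-1.126) = 0.0333 V.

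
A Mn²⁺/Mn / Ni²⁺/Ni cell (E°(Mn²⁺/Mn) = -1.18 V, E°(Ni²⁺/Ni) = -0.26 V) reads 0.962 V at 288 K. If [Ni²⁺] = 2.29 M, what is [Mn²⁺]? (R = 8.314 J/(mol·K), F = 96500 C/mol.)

From the Nernst equation, ln Q = nF(E° − E)/RT = 2×96500×(0.92 − 0.962)/(8.314×288) = -3.385, so Q = 0.0339.
With Q = [Mn²⁺]/[Ni²⁺] and the known concentrations, [Mn²⁺] in the numerator gives [Mn²⁺] = 0.078 M.

0.078 M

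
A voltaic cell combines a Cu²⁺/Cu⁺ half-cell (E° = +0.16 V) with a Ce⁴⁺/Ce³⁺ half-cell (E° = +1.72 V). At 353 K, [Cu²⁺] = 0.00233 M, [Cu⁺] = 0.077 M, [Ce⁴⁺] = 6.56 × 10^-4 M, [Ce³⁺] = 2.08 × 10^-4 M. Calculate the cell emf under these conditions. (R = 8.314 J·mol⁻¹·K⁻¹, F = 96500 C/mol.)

The Ce⁴⁺/Ce³⁺ couple has the higher reduction potential and acts as the cathode, so E°_cell = +1.72 − (+0.16) = 1.56 V.
Balancing electrons gives n = 1; the reaction quotient is Q = [Cu²⁺]·[Ce³⁺]/([Cu⁺]·[Ce⁴⁺]) = 0.00959.
E = E° − (RT/nF) ln Q = 1.56 − (8.314×353)/(1×96500) × (-4.647) = 1.560 + 0.141 = 1.701 V.

1.70 V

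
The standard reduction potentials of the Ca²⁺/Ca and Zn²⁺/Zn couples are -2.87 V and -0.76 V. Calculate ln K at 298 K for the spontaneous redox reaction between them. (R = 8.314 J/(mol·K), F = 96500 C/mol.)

ln K = 164.4

E°_cell = -0.76 − (-2.87) = 2.11 V, with n = 2 electrons transferred.
At equilibrium E = 0, so the Nernst equation gives ln K = nFE°/RT = (2)(96500)(2.11)/((8.314)(298)) = 164.37.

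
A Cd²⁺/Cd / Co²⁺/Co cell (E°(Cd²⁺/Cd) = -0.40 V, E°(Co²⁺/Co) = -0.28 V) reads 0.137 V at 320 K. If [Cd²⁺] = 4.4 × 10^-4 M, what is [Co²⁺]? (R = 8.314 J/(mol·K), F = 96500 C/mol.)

0.0015 M

From the Nernst equation, ln Q = nF(E° − E)/RT = 2×96500×(0.12 − 0.137)/(8.314×320) = -1.233, so Q = 0.291.
With Q = [Cd²⁺]/[Co²⁺] and the known concentrations, [Co²⁺] in the denominator gives [Co²⁺] = 0.0015 M.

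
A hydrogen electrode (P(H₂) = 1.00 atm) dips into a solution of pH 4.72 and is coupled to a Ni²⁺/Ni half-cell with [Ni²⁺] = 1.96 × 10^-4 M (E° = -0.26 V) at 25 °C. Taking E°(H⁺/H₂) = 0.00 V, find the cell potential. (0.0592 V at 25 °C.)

The hydrogen couple is the cathode, so E°_cell = 0.26 V; n = 2.
[H⁺] = 10^(−4.72) = 1.9 × 10^-5 M, and Q = [Ni²⁺]·P(H₂) / [H⁺]^2 = 5.4 × 10^5.
E = E° − (0.0592/2) log Q = 0.26 − (0.0592/2)(5.732) = 0.090 V.

0.090 V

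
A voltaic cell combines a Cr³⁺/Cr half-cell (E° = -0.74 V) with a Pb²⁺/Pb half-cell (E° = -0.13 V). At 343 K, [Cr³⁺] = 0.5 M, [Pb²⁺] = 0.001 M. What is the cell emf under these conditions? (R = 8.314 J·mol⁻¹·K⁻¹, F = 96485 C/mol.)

0.515 V

The Pb²⁺/Pb couple has the higher reduction potential and acts as the cathode, so E°_cell = -0.13 − (-0.74) = 0.61 V.
Balancing electrons gives n = 6; the reaction quotient is Q = [Cr³⁺]^2/[Pb²⁺]^3 = 2.5 × 10^8.
E = E° − (RT/nF) ln Q = 0.61 − (8.314×343)/(6×96485) × (19.337) = 0.610 − 0.095 = 0.515 V.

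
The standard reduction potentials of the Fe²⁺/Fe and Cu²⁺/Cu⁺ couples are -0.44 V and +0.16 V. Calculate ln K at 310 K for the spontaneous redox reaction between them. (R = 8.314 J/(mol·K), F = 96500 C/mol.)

ln K = 44.9

E°_cell = +0.16 − (-0.44) = 0.60 V, with n = 2 electrons transferred.
At equilibrium E = 0, so the Nernst equation gives ln K = nFE°/RT = (2)(96500)(0.60)/((8.314)(310)) = 44.93.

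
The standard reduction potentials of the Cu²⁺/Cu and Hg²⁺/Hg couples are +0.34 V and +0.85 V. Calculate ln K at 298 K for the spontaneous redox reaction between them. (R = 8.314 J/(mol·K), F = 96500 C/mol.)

E°_cell = +0.85 − (+0.34) = 0.51 V, with n = 2 electrons transferred.
At equilibrium E = 0, so the Nernst equation gives ln K = nFE°/RT = (2)(96500)(0.51)/((8.314)(298)) = 39.73.

ln K = 39.7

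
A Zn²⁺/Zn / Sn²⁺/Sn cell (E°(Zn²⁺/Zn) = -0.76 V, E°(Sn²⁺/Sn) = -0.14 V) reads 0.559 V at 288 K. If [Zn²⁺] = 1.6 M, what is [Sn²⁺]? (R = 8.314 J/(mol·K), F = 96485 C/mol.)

0.012 M

From the Nernst equation, ln Q = nF(E° − E)/RT = 2×96485×(0.62 − 0.559)/(8.314×288) = 4.916, so Q = 136.
With Q = [Zn²⁺]/[Sn²⁺] and the known concentrations, [Sn²⁺] in the denominator gives [Sn²⁺] = 0.012 M.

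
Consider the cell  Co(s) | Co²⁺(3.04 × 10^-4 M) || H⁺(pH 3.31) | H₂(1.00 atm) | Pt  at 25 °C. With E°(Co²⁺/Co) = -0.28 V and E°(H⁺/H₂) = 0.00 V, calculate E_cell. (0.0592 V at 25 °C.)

0.19 V

The hydrogen couple is the cathode, so E°_cell = 0.28 V; n = 2.
[H⁺] = 10^(−3.31) = 4.9 × 10^-4 M, and Q = [Co²⁺]·P(H₂) / [H⁺]^2 = 1270.
E = E° − (0.0592/2) log Q = 0.28 − (0.0592/2)(3.103) = 0.188 V.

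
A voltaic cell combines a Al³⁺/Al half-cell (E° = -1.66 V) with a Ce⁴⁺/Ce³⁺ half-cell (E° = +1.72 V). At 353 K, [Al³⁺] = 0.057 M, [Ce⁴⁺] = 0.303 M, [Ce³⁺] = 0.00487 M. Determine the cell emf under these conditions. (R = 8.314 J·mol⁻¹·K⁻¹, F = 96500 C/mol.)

The Ce⁴⁺/Ce³⁺ couple has the higher reduction potential and acts as the cathode, so E°_cell = +1.72 − (-1.66) = 3.38 V.
Balancing electrons gives n = 3; the reaction quotient is Q = [Al³⁺]·[Ce³⁺]^3/[Ce⁴⁺]^3 = 2.37 × 10^-7.
E = E° − (RT/nF) ln Q = 3.38 − (8.314×353)/(3×96500) × (-15.257) = 3.380 + 0.155 = 3.535 V.

3.53 V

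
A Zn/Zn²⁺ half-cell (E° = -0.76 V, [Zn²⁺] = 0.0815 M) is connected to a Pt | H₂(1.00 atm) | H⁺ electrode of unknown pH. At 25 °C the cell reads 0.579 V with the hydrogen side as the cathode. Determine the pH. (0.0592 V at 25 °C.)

E°_cell = 0.76 V and n = 2.
log Q = n(E° − E)/0.0592 = 2×(0.76 − 0.579)/0.0592 = 6.115.
With Q = [Zn²⁺]·P(H₂) / [H⁺]^2, solving for [H⁺] gives log[H⁺] = -3.602, so pH = 3.60.

pH = 3.60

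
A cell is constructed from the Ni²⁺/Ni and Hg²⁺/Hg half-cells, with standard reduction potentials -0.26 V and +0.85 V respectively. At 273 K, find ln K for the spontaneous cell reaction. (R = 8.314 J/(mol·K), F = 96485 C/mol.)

E°_cell = +0.85 − (-0.26) = 1.11 V, with n = 2 electrons transferred.
At equilibrium E = 0, so the Nernst equation gives ln K = nFE°/RT = (2)(96485)(1.11)/((8.314)(273)) = 94.37.

ln K = 94.4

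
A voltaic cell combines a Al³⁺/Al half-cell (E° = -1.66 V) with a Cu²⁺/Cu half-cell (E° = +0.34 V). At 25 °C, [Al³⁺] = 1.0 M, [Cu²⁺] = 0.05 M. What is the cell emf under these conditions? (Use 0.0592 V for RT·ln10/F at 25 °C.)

The Cu²⁺/Cu couple has the higher reduction potential and acts as the cathode, so E°_cell = +0.34 − (-1.66) = 2.00 V.
Balancing electrons gives n = 6; the reaction quotient is Q = [Al³⁺]^2/[Cu²⁺]^3 = 8000.
At 25 °C, E = E° − (0.0592/n) log Q = 2.00 − (0.0592/6)(3.903) = 2.000 − 0.039 = 1.961 V.

1.96 V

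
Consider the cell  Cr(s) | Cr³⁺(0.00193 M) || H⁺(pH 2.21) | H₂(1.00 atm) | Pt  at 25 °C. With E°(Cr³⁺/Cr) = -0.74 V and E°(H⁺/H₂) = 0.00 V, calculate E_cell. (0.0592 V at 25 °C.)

0.66 V

The hydrogen couple is the cathode, so E°_cell = 0.74 V; n = 6.
[H⁺] = 10^(−2.21) = 0.0062 M, and Q = [Cr³⁺]^2·P(H₂)^3 / [H⁺]^6 = 6.78 × 10^7.
E = E° − (0.0592/6) log Q = 0.74 − (0.0592/6)(7.831) = 0.663 V.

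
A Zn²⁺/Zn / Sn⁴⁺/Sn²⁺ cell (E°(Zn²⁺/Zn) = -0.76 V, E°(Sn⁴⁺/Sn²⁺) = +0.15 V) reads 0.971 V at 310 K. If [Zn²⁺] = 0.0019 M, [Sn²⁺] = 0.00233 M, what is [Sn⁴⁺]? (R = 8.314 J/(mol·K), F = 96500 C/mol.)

4.3 × 10^-4 M

From the Nernst equation, ln Q = nF(E° − E)/RT = 2×96500×(0.91 − 0.971)/(8.314×310) = -4.568, so Q = 0.0104.
With Q = [Zn²⁺]·[Sn²⁺]/[Sn⁴⁺] and the known concentrations, [Sn⁴⁺] in the denominator gives [Sn⁴⁺] = 4.3 × 10^-4 M.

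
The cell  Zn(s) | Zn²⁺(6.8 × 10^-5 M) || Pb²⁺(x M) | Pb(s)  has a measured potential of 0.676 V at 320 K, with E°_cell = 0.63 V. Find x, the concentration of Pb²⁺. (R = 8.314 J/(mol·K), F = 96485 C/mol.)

0.0019 M

From the Nernst equation, ln Q = nF(E° − E)/RT = 2×96485×(0.63 − 0.676)/(8.314×320) = -3.336, so Q = 0.0356.
With Q = [Zn²⁺]/[Pb²⁺] and the known concentrations, [Pb²⁺] in the denominator gives [Pb²⁺] = 0.0019 M.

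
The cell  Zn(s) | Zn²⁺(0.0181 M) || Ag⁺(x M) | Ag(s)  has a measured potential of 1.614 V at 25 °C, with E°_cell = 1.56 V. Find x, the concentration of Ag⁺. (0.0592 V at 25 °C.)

From the Nernst equation, log Q = n(E° − E)/0.0592 = 2(1.56 − 1.614)/0.0592 = -1.824, so Q = 0.0150.
With Q = [Zn²⁺]/[Ag⁺]^2 and the known concentrations, [Ag⁺]^2 in the denominator gives [Ag⁺] = 1.1 M.

1.1 M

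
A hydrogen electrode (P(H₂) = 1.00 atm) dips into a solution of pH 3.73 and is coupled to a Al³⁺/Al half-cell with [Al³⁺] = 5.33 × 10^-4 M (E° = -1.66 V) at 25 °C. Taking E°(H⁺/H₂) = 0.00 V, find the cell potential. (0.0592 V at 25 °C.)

The hydrogen couple is the cathode, so E°_cell = 1.66 V; n = 6.
[H⁺] = 10^(−3.73) = 1.9 × 10^-4 M, and Q = [Al³⁺]^2·P(H₂)^3 / [H⁺]^6 = 6.81 × 10^15.
E = E° − (0.0592/6) log Q = 1.66 − (0.0592/6)(15.833) = 1.504 V.

1.50 V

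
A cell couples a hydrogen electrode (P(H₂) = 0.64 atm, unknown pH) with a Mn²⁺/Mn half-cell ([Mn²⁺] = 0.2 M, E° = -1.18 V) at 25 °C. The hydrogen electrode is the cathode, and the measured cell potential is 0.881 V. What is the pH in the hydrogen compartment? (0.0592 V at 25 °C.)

E°_cell = 1.18 V and n = 2.
log Q = n(E° − E)/0.0592 = 2×(1.18 − 0.881)/0.0592 = 10.101.
With Q = [Mn²⁺]·P(H₂) / [H⁺]^2, solving for [H⁺] gives log[H⁺] = -5.497, so pH = 5.50.

pH = 5.50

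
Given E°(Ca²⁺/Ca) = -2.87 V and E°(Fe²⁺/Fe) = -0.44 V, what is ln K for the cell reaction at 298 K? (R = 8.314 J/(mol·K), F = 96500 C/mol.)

ln K = 189.3

E°_cell = -0.44 − (-2.87) = 2.43 V, with n = 2 electrons transferred.
At equilibrium E = 0, so the Nernst equation gives ln K = nFE°/RT = (2)(96500)(2.43)/((8.314)(298)) = 189.29.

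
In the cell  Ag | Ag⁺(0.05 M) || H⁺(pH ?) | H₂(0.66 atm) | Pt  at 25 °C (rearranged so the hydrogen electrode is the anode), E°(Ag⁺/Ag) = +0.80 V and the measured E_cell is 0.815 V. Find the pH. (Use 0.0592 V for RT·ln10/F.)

E°_cell = 0.80 V and n = 2.
log Q = n(E° − E)/0.0592 = 2×(0.80 − 0.815)/0.0592 = -0.507.
With Q = [H⁺]^2 / ([Ag⁺]^2·P(H₂)), solving for [H⁺] gives log[H⁺] = -1.645, so pH = 1.64.

pH = 1.64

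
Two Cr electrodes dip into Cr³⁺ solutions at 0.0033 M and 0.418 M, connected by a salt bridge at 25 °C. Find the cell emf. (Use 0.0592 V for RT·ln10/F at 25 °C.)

0.041 V

Both half-cells are Cr³⁺/Cr, so E°_cell = 0. The concentrated side is the cathode; the cell reaction moves Cr³⁺ from high to low concentration with n = 3.
Q = [Cr³⁺]_dilute/[Cr³⁺]_conc = 0.0033/0.418 = 0.00789.
E = 0 − (0.0592/3) log Q = −(0.0592/3)(-2.103) = 0.0415 V.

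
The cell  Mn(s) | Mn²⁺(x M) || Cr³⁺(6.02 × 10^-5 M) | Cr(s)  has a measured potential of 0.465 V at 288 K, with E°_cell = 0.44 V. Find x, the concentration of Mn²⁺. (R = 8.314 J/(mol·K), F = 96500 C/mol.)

2 × 10^-4 M

From the Nernst equation, ln Q = nF(E° − E)/RT = 6×96500×(0.44 − 0.465)/(8.314×288) = -6.045, so Q = 0.00237.
With Q = [Mn²⁺]^3/[Cr³⁺]^2 and the known concentrations, [Mn²⁺]^3 in the numerator gives [Mn²⁺] = 2 × 10^-4 M.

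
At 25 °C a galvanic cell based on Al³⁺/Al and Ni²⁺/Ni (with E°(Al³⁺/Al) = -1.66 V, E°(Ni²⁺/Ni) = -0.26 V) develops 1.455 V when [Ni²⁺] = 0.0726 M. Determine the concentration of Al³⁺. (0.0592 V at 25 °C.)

From the Nernst equation, log Q = n(E° − E)/0.0592 = 6(1.40 − 1.455)/0.0592 = -5.574, so Q = 2.66 × 10^-6.
With Q = [Al³⁺]^2/[Ni²⁺]^3 and the known concentrations, [Al³⁺]^2 in the numerator gives [Al³⁺] = 3.2 × 10^-5 M.

3.2 × 10^-5 M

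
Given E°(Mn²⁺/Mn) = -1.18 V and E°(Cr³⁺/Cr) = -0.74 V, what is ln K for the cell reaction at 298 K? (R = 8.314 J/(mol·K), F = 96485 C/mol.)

E°_cell = -0.74 − (-1.18) = 0.44 V, with n = 6 electrons transferred.
At equilibrium E = 0, so the Nernst equation gives ln K = nFE°/RT = (6)(96485)(0.44)/((8.314)(298)) = 102.81.

ln K = 102.8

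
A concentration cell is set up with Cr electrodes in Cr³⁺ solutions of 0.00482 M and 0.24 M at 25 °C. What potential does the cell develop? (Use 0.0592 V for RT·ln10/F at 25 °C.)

0.033 V

Both half-cells are Cr³⁺/Cr, so E°_cell = 0. The concentrated side is the cathode; the cell reaction moves Cr³⁺ from high to low concentration with n = 3.
Q = [Cr³⁺]_dilute/[Cr³⁺]_conc = 0.00482/0.24 = 0.0201.
E = 0 − (0.0592/3) log Q = −(0.0592/3)(-1.697) = 0.0335 V.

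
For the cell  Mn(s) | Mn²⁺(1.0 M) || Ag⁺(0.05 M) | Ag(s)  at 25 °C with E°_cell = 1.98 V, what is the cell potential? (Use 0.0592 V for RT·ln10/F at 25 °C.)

Balancing electrons gives n = 2; the reaction quotient is Q = [Mn²⁺]/[Ag⁺]^2 = 400.
At 25 °C, E = E° − (0.0592/n) log Q = 1.98 − (0.0592/2)(2.602) = 1.980 − 0.077 = 1.903 V.

1.90 V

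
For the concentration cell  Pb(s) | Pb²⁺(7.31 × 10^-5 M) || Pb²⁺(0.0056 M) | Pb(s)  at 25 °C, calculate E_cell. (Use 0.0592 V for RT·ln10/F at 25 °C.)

0.056 V

Both half-cells are Pb²⁺/Pb, so E°_cell = 0. The concentrated side is the cathode; the cell reaction moves Pb²⁺ from high to low concentration with n = 2.
Q = [Pb²⁺]_dilute/[Pb²⁺]_conc = 7.31 × 10^-5/0.0056 = 0.0131.
E = 0 − (0.0592/2) log Q = −(0.0592/2)(-1.884) = 0.0558 V.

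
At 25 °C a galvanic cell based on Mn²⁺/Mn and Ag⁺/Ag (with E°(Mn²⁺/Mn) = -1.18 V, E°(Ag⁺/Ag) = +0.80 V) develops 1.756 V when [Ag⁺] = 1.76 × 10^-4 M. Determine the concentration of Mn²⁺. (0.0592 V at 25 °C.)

1.1 M

From the Nernst equation, log Q = n(E° − E)/0.0592 = 2(1.98 − 1.756)/0.0592 = 7.568, so Q = 3.69 × 10^7.
With Q = [Mn²⁺]/[Ag⁺]^2 and the known concentrations, [Mn²⁺] in the numerator gives [Mn²⁺] = 1.1 M.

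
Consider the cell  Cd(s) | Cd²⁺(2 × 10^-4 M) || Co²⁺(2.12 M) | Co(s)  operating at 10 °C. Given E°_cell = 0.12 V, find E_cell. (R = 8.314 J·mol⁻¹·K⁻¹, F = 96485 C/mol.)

0.233 V

Balancing electrons gives n = 2; the reaction quotient is Q = [Cd²⁺]/[Co²⁺] = 9.43 × 10^-5.
E = E° − (RT/nF) ln Q = 0.12 − (8.314×283)/(2×96485) × (-9.269) = 0.120 + 0.113 = 0.233 V.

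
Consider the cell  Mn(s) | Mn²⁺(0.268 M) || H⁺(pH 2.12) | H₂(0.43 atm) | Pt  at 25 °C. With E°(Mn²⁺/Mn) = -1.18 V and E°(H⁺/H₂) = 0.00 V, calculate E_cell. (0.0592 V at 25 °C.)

The hydrogen couple is the cathode, so E°_cell = 1.18 V; n = 2.
[H⁺] = 10^(−2.12) = 0.0076 M, and Q = [Mn²⁺]·P(H₂) / [H⁺]^2 = 2000.
E = E° − (0.0592/2) log Q = 1.18 − (0.0592/2)(3.302) = 1.082 V.

1.08 V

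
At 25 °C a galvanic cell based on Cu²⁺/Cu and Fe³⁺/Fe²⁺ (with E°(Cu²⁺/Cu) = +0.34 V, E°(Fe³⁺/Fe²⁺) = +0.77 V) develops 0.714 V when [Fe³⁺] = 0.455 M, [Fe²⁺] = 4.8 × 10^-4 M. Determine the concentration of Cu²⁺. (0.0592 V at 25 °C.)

From the Nernst equation, log Q = n(E° − E)/0.0592 = 2(0.43 − 0.714)/0.0592 = -9.595, so Q = 2.54 × 10^-10.
With Q = [Cu²⁺]·[Fe²⁺]^2/[Fe³⁺]^2 and the known concentrations, [Cu²⁺] in the numerator gives [Cu²⁺] = 2.3 × 10^-4 M.

2.3 × 10^-4 M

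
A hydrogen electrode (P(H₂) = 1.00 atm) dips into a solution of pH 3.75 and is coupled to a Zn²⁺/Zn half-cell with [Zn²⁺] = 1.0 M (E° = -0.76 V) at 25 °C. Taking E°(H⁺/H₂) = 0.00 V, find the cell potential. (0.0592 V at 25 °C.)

0.54 V

The hydrogen couple is the cathode, so E°_cell = 0.76 V; n = 2.
[H⁺] = 10^(−3.75) = 1.8 × 10^-4 M, and Q = [Zn²⁺]·P(H₂) / [H⁺]^2 = 3.16 × 10^7.
E = E° − (0.0592/2) log Q = 0.76 − (0.0592/2)(7.500) = 0.538 V.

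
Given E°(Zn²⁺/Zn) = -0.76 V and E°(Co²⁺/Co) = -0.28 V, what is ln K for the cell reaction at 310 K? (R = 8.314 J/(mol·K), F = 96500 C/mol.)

ln K = 35.9

E°_cell = -0.28 − (-0.76) = 0.48 V, with n = 2 electrons transferred.
At equilibrium E = 0, so the Nernst equation gives ln K = nFE°/RT = (2)(96500)(0.48)/((8.314)(310)) = 35.94.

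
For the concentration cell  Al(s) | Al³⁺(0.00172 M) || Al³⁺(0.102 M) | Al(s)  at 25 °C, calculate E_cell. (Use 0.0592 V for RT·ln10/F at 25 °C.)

0.035 V

Both half-cells are Al³⁺/Al, so E°_cell = 0. The concentrated side is the cathode; the cell reaction moves Al³⁺ from high to low concentration with n = 3.
Q = [Al³⁺]_dilute/[Al³⁺]_conc = 0.00172/0.102 = 0.0169.
E = 0 − (0.0592/3) log Q = −(0.0592/3)(-1.773) = 0.0350 V.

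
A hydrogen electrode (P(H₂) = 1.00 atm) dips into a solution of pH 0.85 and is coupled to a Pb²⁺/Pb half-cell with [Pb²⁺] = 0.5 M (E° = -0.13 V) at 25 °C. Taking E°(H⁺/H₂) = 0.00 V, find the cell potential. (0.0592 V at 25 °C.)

The hydrogen couple is the cathode, so E°_cell = 0.13 V; n = 2.
[H⁺] = 10^(−0.85) = 0.14 M, and Q = [Pb²⁺]·P(H₂) / [H⁺]^2 = 25.1.
E = E° − (0.0592/2) log Q = 0.13 − (0.0592/2)(1.399) = 0.089 V.

0.089 V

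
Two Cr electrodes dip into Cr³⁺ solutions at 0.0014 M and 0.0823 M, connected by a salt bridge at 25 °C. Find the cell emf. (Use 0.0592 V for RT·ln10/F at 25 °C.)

0.035 V

Both half-cells are Cr³⁺/Cr, so E°_cell = 0. The concentrated side is the cathode; the cell reaction moves Cr³⁺ from high to low concentration with n = 3.
Q = [Cr³⁺]_dilute/[Cr³⁺]_conc = 0.0014/0.0823 = 0.0170.
E = 0 − (0.0592/3) log Q = −(0.0592/3)(-1.769) = 0.0349 V.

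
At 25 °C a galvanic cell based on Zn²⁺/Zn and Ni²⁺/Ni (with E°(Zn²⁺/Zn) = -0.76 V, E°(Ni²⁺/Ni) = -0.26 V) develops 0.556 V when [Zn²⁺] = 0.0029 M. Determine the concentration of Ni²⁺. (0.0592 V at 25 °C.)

From the Nernst equation, log Q = n(E° − E)/0.0592 = 2(0.50 − 0.556)/0.0592 = -1.892, so Q = 0.0128.
With Q = [Zn²⁺]/[Ni²⁺] and the known concentrations, [Ni²⁺] in the denominator gives [Ni²⁺] = 0.23 M.

0.23 M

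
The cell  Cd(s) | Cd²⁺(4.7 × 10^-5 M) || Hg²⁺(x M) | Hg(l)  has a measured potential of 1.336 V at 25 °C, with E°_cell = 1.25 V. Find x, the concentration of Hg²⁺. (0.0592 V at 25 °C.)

0.038 M

From the Nernst equation, log Q = n(E° − E)/0.0592 = 2(1.25 − 1.336)/0.0592 = -2.905, so Q = 0.00124.
With Q = [Cd²⁺]/[Hg²⁺] and the known concentrations, [Hg²⁺] in the denominator gives [Hg²⁺] = 0.038 M.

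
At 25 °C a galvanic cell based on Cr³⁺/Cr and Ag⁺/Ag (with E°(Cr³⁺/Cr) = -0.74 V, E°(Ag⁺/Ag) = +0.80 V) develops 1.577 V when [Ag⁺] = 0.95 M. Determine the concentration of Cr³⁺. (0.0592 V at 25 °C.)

From the Nernst equation, log Q = n(E° − E)/0.0592 = 3(1.54 − 1.577)/0.0592 = -1.875, so Q = 0.0133.
With Q = [Cr³⁺]/[Ag⁺]^3 and the known concentrations, [Cr³⁺] in the numerator gives [Cr³⁺] = 0.011 M.

0.011 M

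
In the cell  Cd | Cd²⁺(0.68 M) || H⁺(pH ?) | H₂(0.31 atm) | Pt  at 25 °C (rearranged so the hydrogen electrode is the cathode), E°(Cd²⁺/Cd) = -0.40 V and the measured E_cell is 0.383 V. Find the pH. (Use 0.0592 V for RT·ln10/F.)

pH = 0.63

E°_cell = 0.40 V and n = 2.
log Q = n(E° − E)/0.0592 = 2×(0.40 − 0.383)/0.0592 = 0.574.
With Q = [Cd²⁺]·P(H₂) / [H⁺]^2, solving for [H⁺] gives log[H⁺] = -0.625, so pH = 0.63.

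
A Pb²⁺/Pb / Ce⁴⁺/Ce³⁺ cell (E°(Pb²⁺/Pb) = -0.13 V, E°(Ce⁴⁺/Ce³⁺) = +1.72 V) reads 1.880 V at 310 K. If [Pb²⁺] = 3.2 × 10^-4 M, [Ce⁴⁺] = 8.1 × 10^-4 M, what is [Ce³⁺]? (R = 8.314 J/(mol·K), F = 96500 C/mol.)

0.015 M

From the Nernst equation, ln Q = nF(E° − E)/RT = 2×96500×(1.85 − 1.880)/(8.314×310) = -2.247, so Q = 0.106.
With Q = [Pb²⁺]·[Ce³⁺]^2/[Ce⁴⁺]^2 and the known concentrations, [Ce³⁺]^2 in the numerator gives [Ce³⁺] = 0.015 M.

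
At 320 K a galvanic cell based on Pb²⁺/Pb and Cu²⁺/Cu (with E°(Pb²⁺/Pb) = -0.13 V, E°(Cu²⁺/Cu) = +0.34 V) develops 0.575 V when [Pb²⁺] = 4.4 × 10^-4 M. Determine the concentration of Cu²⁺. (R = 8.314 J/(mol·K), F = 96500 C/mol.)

0.89 M

From the Nernst equation, ln Q = nF(E° − E)/RT = 2×96500×(0.47 − 0.575)/(8.314×320) = -7.617, so Q = 4.92 × 10^-4.
With Q = [Pb²⁺]/[Cu²⁺] and the known concentrations, [Cu²⁺] in the denominator gives [Cu²⁺] = 0.89 M.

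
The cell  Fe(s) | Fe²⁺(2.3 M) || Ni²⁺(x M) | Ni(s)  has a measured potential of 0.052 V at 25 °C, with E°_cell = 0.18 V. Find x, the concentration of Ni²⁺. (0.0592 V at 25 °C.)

1.1 × 10^-4 M

From the Nernst equation, log Q = n(E° − E)/0.0592 = 2(0.18 − 0.052)/0.0592 = 4.324, so Q = 2.11 × 10^4.
With Q = [Fe²⁺]/[Ni²⁺] and the known concentrations, [Ni²⁺] in the denominator gives [Ni²⁺] = 1.1 × 10^-4 M.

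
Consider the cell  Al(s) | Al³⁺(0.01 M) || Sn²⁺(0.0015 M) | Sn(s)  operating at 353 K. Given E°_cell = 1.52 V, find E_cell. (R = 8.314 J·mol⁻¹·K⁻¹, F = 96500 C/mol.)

1.47 V

Balancing electrons gives n = 6; the reaction quotient is Q = [Al³⁺]^2/[Sn²⁺]^3 = 2.96 × 10^4.
E = E° − (RT/nF) ln Q = 1.52 − (8.314×353)/(6×96500) × (10.297) = 1.520 − 0.052 = 1.468 V.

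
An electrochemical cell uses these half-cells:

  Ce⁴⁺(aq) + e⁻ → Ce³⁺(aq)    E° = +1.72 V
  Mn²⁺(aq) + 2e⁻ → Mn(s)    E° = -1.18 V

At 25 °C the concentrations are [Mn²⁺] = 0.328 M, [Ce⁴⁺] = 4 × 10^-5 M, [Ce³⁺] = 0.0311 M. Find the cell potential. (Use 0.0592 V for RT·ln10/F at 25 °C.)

2.74 V

The Ce⁴⁺/Ce³⁺ couple has the higher reduction potential and acts as the cathode, so E°_cell = +1.72 − (-1.18) = 2.90 V.
Balancing electrons gives n = 2; the reaction quotient is Q = [Mn²⁺]·[Ce³⁺]^2/[Ce⁴⁺]^2 = 1.98 × 10^5.
At 25 °C, E = E° − (0.0592/n) log Q = 2.90 − (0.0592/2)(5.297) = 2.900 − 0.157 = 2.743 V.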